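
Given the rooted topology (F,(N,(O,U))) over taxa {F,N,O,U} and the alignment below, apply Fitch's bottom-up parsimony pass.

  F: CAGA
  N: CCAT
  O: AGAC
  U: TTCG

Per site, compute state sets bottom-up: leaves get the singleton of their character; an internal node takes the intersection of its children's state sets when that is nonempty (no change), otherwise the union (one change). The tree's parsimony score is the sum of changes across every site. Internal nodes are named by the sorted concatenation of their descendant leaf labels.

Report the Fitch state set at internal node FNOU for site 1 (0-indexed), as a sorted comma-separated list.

OU@0: {A} ∪ {T} = {A,T} (union, +1)
NOU@0: {C} ∪ {A,T} = {A,C,T} (union, +1)
FNOU@0: {C} ∩ {A,C,T} = {C} (intersection, +0)
OU@1: {G} ∪ {T} = {G,T} (union, +1)
NOU@1: {C} ∪ {G,T} = {C,G,T} (union, +1)
FNOU@1: {A} ∪ {C,G,T} = {A,C,G,T} (union, +1)
OU@2: {A} ∪ {C} = {A,C} (union, +1)
NOU@2: {A} ∩ {A,C} = {A} (intersection, +0)
FNOU@2: {G} ∪ {A} = {A,G} (union, +1)
OU@3: {C} ∪ {G} = {C,G} (union, +1)
NOU@3: {T} ∪ {C,G} = {C,G,T} (union, +1)
FNOU@3: {A} ∪ {C,G,T} = {A,C,G,T} (union, +1)
per-site changes: [2, 3, 2, 3]; total = 10

A,C,G,T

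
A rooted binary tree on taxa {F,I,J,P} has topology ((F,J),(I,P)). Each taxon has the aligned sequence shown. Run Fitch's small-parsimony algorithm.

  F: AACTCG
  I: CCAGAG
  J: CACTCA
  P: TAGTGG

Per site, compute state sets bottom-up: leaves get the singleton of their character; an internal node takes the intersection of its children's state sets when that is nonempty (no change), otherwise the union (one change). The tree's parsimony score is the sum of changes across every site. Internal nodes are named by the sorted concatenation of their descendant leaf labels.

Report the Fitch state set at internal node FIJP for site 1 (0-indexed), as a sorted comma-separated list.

A

site 0, node FJ: F={A} ∪ J={C} → {A,C} (+1)
site 0, node IP: I={C} ∪ P={T} → {C,T} (+1)
site 0, node FIJP: FJ={A,C} ∩ IP={C,T} → {C} (+0)
site 1, node FJ: F={A} ∩ J={A} → {A} (+0)
site 1, node IP: I={C} ∪ P={A} → {A,C} (+1)
site 1, node FIJP: FJ={A} ∩ IP={A,C} → {A} (+0)
site 2, node FJ: F={C} ∩ J={C} → {C} (+0)
site 2, node IP: I={A} ∪ P={G} → {A,G} (+1)
site 2, node FIJP: FJ={C} ∪ IP={A,G} → {A,C,G} (+1)
site 3, node FJ: F={T} ∩ J={T} → {T} (+0)
site 3, node IP: I={G} ∪ P={T} → {G,T} (+1)
site 3, node FIJP: FJ={T} ∩ IP={G,T} → {T} (+0)
site 4, node FJ: F={C} ∩ J={C} → {C} (+0)
site 4, node IP: I={A} ∪ P={G} → {A,G} (+1)
site 4, node FIJP: FJ={C} ∪ IP={A,G} → {A,C,G} (+1)
site 5, node FJ: F={G} ∪ J={A} → {A,G} (+1)
site 5, node IP: I={G} ∩ P={G} → {G} (+0)
site 5, node FIJP: FJ={A,G} ∩ IP={G} → {G} (+0)
per-site changes: [2, 1, 2, 1, 2, 1]; total = 9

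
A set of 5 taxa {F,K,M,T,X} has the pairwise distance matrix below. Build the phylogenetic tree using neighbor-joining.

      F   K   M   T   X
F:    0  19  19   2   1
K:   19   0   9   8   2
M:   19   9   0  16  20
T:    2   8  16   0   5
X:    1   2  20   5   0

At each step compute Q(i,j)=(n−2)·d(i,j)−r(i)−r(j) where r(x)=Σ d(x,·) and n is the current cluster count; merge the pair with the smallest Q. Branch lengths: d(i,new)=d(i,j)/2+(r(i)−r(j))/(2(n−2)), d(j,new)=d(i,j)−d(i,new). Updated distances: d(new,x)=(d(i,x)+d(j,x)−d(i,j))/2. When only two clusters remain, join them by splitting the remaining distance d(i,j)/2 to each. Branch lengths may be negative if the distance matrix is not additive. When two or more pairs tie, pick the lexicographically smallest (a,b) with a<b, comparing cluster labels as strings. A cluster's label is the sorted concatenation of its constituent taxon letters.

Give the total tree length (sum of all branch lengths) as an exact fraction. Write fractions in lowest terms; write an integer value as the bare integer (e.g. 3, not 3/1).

1. join K+M (d=9, Q=-75) ⇒ KM; edges |K|=1/6, |M|=53/6
  updated: d(F,KM)=29/2, d(KM,T)=15/2, d(KM,X)=13/2
2. join F+T (d=2, Q=-28) ⇒ FT; edges |F|=7/4, |T|=1/4
  updated: d(FT,KM)=10, d(FT,X)=2
3. join FT+KM (d=10, Q=-37/2) ⇒ FKMT; edges |FT|=11/4, |KM|=29/4
  updated: d(FKMT,X)=-3/4
4. join FKMT+X (d=-3/4) ⇒ FKMTX; edges |FKMT|=-3/8, |X|=-3/8
final tree: (((F:7/4,T:1/4):11/4,(K:1/6,M:53/6):29/4):-3/8,X:-3/8)
total length: 81/4

81/4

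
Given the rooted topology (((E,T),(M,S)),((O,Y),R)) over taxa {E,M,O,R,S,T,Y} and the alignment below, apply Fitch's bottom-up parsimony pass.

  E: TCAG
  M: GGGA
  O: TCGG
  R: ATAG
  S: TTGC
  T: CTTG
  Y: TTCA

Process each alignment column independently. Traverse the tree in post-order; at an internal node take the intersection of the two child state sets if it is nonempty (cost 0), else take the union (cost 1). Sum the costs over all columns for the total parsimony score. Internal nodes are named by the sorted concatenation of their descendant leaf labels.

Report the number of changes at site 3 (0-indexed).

3

[col 0] ET: children E:{T}, T:{C} ∪→ {C,T}; cost 1
[col 0] MS: children M:{G}, S:{T} ∪→ {G,T}; cost 1
[col 0] EMST: children ET:{C,T}, MS:{G,T} ∩→ {T}; cost 0
[col 0] OY: children O:{T}, Y:{T} ∩→ {T}; cost 0
[col 0] ORY: children OY:{T}, R:{A} ∪→ {A,T}; cost 1
[col 0] EMORSTY: children EMST:{T}, ORY:{A,T} ∩→ {T}; cost 0
[col 1] ET: children E:{C}, T:{T} ∪→ {C,T}; cost 1
[col 1] MS: children M:{G}, S:{T} ∪→ {G,T}; cost 1
[col 1] EMST: children ET:{C,T}, MS:{G,T} ∩→ {T}; cost 0
[col 1] OY: children O:{C}, Y:{T} ∪→ {C,T}; cost 1
[col 1] ORY: children OY:{C,T}, R:{T} ∩→ {T}; cost 0
[col 1] EMORSTY: children EMST:{T}, ORY:{T} ∩→ {T}; cost 0
[col 2] ET: children E:{A}, T:{T} ∪→ {A,T}; cost 1
[col 2] MS: children M:{G}, S:{G} ∩→ {G}; cost 0
[col 2] EMST: children ET:{A,T}, MS:{G} ∪→ {A,G,T}; cost 1
[col 2] OY: children O:{G}, Y:{C} ∪→ {C,G}; cost 1
[col 2] ORY: children OY:{C,G}, R:{A} ∪→ {A,C,G}; cost 1
[col 2] EMORSTY: children EMST:{A,G,T}, ORY:{A,C,G} ∩→ {A,G}; cost 0
[col 3] ET: children E:{G}, T:{G} ∩→ {G}; cost 0
[col 3] MS: children M:{A}, S:{C} ∪→ {A,C}; cost 1
[col 3] EMST: children ET:{G}, MS:{A,C} ∪→ {A,C,G}; cost 1
[col 3] OY: children O:{G}, Y:{A} ∪→ {A,G}; cost 1
[col 3] ORY: children OY:{A,G}, R:{G} ∩→ {G}; cost 0
[col 3] EMORSTY: children EMST:{A,C,G}, ORY:{G} ∩→ {G}; cost 0
per-site changes: [3, 3, 4, 3]; total = 13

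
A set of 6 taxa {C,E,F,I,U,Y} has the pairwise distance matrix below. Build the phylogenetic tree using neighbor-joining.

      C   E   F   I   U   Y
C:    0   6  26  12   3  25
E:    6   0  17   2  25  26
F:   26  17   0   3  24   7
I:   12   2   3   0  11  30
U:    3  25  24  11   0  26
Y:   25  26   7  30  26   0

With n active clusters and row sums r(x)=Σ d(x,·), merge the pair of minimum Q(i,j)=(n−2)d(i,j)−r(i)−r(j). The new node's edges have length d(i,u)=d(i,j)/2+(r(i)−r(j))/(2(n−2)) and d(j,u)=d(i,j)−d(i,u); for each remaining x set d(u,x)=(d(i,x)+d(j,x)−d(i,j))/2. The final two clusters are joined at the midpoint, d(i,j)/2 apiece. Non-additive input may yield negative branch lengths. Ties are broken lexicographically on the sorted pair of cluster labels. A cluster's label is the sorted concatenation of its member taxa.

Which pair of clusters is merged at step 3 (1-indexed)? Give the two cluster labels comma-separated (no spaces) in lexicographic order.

step 1: merge (F,Y) at d=7, Q=-163; branch lengths F→-9/8, Y→65/8; new cluster FY
  updated: d(C,FY)=22, d(E,FY)=18, d(FY,I)=13, d(FY,U)=43/2
step 2: merge (C,U) at d=3, Q=-189/2; branch lengths C→-17/12, U→53/12; new cluster CU
  updated: d(CU,E)=14, d(CU,FY)=81/4, d(CU,I)=10
step 3: merge (CU,FY) at d=81/4, Q=-55; branch lengths CU→67/8, FY→95/8; new cluster CFUY
  updated: d(CFUY,E)=47/8, d(CFUY,I)=11/8
step 4: merge (CFUY,E) at d=47/8, Q=-37/4; branch lengths CFUY→21/8, E→13/4; new cluster CEFUY
  updated: d(CEFUY,I)=-5/4
step 5: merge (CEFUY,I) at d=-5/4; branch lengths CEFUY→-5/8, I→-5/8; new cluster CEFIUY
final tree: ((((C:-17/12,U:53/12):67/8,(F:-9/8,Y:65/8):95/8):21/8,E:13/4):-5/8,I:-5/8)
total length: 279/8

CU,FY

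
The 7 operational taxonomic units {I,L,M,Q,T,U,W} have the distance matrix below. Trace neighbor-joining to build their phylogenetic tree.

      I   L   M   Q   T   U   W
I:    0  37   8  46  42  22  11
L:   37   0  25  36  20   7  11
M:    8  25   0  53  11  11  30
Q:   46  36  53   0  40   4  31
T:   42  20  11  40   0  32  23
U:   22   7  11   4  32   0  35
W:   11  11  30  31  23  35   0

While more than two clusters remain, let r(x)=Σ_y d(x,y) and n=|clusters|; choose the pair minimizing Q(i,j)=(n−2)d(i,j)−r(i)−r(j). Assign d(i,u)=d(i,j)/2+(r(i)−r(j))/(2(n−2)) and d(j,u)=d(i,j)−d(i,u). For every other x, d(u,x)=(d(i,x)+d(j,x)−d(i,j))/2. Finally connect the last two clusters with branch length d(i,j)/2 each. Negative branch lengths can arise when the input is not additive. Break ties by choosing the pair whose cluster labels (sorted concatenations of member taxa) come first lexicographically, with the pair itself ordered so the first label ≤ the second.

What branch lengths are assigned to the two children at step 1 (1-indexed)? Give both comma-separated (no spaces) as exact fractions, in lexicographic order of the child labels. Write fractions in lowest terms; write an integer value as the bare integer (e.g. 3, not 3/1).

119/10,-79/10

1. join Q+U (d=4, Q=-301) ⇒ QU; edges |Q|=119/10, |U|=-79/10
  updated: d(I,QU)=32, d(L,QU)=39/2, d(M,QU)=30, d(QU,T)=34, d(QU,W)=31
2. join I+M (d=8, Q=-202) ⇒ IM; edges |I|=29/4, |M|=3/4
  updated: d(IM,L)=27, d(IM,QU)=27, d(IM,T)=45/2, d(IM,W)=33/2
3. join L+QU (d=39/2, Q=-261/2) ⇒ LQU; edges |L|=49/12, |QU|=185/12
  updated: d(IM,LQU)=69/4, d(LQU,T)=69/4, d(LQU,W)=45/4
4. join IM+T (d=45/2, Q=-74) ⇒ IMT; edges |IM|=77/8, |T|=103/8
  updated: d(IMT,LQU)=6, d(IMT,W)=17/2
5. join IMT+LQU (d=6, Q=-103/4) ⇒ ILMQTU; edges |IMT|=13/8, |LQU|=35/8
  updated: d(ILMQTU,W)=55/8
6. join ILMQTU+W (d=55/8) ⇒ ILMQTUW; edges |ILMQTU|=55/16, |W|=55/16
final tree: ((((I:29/4,M:3/4):77/8,T:103/8):13/8,(L:49/12,(Q:119/10,U:-79/10):185/12):35/8):55/16,W:55/16)
total length: 535/8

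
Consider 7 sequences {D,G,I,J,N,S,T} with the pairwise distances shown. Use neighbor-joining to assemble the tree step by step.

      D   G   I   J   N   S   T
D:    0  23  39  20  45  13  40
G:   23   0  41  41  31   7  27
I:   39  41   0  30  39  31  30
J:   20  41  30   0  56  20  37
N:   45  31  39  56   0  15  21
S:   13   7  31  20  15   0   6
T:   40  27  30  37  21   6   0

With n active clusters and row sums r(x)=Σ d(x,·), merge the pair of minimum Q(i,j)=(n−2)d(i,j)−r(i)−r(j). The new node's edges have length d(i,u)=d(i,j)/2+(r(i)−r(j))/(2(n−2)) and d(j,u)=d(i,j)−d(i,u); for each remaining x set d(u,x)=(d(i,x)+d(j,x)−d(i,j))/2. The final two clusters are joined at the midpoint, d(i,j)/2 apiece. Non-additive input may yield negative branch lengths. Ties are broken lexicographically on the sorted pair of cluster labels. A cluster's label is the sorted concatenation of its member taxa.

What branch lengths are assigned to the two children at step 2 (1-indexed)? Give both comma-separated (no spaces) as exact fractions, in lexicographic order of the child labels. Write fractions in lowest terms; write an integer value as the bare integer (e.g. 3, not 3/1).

109/16,283/16

iteration 1: select D,J (d=20, Q=-284); attach at lengths (38/5, 62/5); label the merged cluster DJ
  updated: d(DJ,G)=22, d(DJ,I)=49/2, d(DJ,N)=81/2, d(DJ,S)=13/2, d(DJ,T)=57/2
iteration 2: select DJ,I (d=49/2, Q=-379/2); attach at lengths (109/16, 283/16); label the merged cluster DIJ
  updated: d(DIJ,G)=77/4, d(DIJ,N)=55/2, d(DIJ,S)=13/2, d(DIJ,T)=17
iteration 3: select N,T (d=21, Q=-205/2); attach at lengths (173/12, 79/12); label the merged cluster NT
  updated: d(DIJ,NT)=47/4, d(G,NT)=37/2, d(NT,S)=0
iteration 4: select DIJ,NT (d=47/4, Q=-177/4); attach at lengths (123/16, 65/16); label the merged cluster DIJNT
  updated: d(DIJNT,G)=13, d(DIJNT,S)=-21/8
iteration 5: select DIJNT,G (d=13, Q=-139/8); attach at lengths (27/16, 181/16); label the merged cluster DGIJNT
  updated: d(DGIJNT,S)=-69/16
iteration 6: select DGIJNT,S (d=-69/16); attach at lengths (-69/32, -69/32); label the merged cluster DGIJNST
final tree: (((((D:38/5,J:62/5):109/16,I:283/16):123/16,(N:173/12,T:79/12):65/16):27/16,G:181/16):-69/32,S:-69/32)
total length: 1375/16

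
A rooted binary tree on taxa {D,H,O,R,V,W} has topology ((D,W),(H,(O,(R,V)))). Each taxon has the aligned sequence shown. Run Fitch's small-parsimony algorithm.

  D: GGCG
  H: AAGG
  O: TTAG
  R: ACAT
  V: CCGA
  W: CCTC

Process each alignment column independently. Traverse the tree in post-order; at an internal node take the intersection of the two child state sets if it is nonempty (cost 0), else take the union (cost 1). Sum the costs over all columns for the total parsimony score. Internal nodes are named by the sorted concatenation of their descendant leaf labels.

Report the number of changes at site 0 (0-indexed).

[col 0] DW: children D:{G}, W:{C} ∪→ {C,G}; cost 1
[col 0] RV: children R:{A}, V:{C} ∪→ {A,C}; cost 1
[col 0] ORV: children O:{T}, RV:{A,C} ∪→ {A,C,T}; cost 1
[col 0] HORV: children H:{A}, ORV:{A,C,T} ∩→ {A}; cost 0
[col 0] DHORVW: children DW:{C,G}, HORV:{A} ∪→ {A,C,G}; cost 1
[col 1] DW: children D:{G}, W:{C} ∪→ {C,G}; cost 1
[col 1] RV: children R:{C}, V:{C} ∩→ {C}; cost 0
[col 1] ORV: children O:{T}, RV:{C} ∪→ {C,T}; cost 1
[col 1] HORV: children H:{A}, ORV:{C,T} ∪→ {A,C,T}; cost 1
[col 1] DHORVW: children DW:{C,G}, HORV:{A,C,T} ∩→ {C}; cost 0
[col 2] DW: children D:{C}, W:{T} ∪→ {C,T}; cost 1
[col 2] RV: children R:{A}, V:{G} ∪→ {A,G}; cost 1
[col 2] ORV: children O:{A}, RV:{A,G} ∩→ {A}; cost 0
[col 2] HORV: children H:{G}, ORV:{A} ∪→ {A,G}; cost 1
[col 2] DHORVW: children DW:{C,T}, HORV:{A,G} ∪→ {A,C,G,T}; cost 1
[col 3] DW: children D:{G}, W:{C} ∪→ {C,G}; cost 1
[col 3] RV: children R:{T}, V:{A} ∪→ {A,T}; cost 1
[col 3] ORV: children O:{G}, RV:{A,T} ∪→ {A,G,T}; cost 1
[col 3] HORV: children H:{G}, ORV:{A,G,T} ∩→ {G}; cost 0
[col 3] DHORVW: children DW:{C,G}, HORV:{G} ∩→ {G}; cost 0
per-site changes: [4, 3, 4, 3]; total = 14

4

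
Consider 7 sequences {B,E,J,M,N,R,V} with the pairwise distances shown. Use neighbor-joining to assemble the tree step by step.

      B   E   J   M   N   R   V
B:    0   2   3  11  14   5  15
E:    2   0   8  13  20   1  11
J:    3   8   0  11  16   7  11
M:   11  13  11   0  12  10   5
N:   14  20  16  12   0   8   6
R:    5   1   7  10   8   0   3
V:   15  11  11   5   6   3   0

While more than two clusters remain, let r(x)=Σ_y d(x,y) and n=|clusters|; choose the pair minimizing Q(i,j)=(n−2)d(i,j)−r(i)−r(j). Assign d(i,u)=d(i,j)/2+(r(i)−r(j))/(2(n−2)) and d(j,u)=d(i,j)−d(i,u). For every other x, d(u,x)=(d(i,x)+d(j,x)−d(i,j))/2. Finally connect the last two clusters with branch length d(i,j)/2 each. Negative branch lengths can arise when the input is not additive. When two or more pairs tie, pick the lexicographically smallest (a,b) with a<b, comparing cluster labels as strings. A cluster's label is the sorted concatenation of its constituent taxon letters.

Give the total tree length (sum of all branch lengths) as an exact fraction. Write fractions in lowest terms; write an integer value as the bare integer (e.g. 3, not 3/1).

1. join N+V (d=6, Q=-97) ⇒ NV; edges |N|=11/2, |V|=1/2
  updated: d(B,NV)=23/2, d(E,NV)=25/2, d(J,NV)=21/2, d(M,NV)=11/2, d(NV,R)=5/2
2. join M+NV (d=11/2, Q=-71) ⇒ MNV; edges |M|=15/4, |NV|=7/4
  updated: d(B,MNV)=17/2, d(E,MNV)=10, d(J,MNV)=8, d(MNV,R)=7/2
3. join MNV+R (d=7/2, Q=-36) ⇒ MNRV; edges |MNV|=4, |R|=-1/2
  updated: d(B,MNRV)=5, d(E,MNRV)=15/4, d(J,MNRV)=23/4
4. join B+J (d=3, Q=-83/4) ⇒ BJ; edges |B|=-3/16, |J|=51/16
  updated: d(BJ,E)=7/2, d(BJ,MNRV)=31/8
5. join BJ+E (d=7/2, Q=-89/8) ⇒ BEJ; edges |BJ|=29/16, |E|=27/16
  updated: d(BEJ,MNRV)=33/16
6. join BEJ+MNRV (d=33/16) ⇒ BEJMNRV; edges |BEJ|=33/32, |MNRV|=33/32
final tree: (((B:-3/16,J:51/16):29/16,E:27/16):33/32,((M:15/4,(N:11/2,V:1/2):7/4):4,R:-1/2):33/32)
total length: 377/16

377/16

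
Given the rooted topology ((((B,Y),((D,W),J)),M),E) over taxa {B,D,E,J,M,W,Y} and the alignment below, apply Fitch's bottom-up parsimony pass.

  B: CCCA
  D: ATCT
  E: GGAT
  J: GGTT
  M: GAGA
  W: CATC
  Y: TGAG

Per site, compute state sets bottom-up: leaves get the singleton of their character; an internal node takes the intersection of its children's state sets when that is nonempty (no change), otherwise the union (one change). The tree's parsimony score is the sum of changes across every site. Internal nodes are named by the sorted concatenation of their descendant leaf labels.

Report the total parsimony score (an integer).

[col 0] BY: children B:{C}, Y:{T} ∪→ {C,T}; cost 1
[col 0] DW: children D:{A}, W:{C} ∪→ {A,C}; cost 1
[col 0] DJW: children DW:{A,C}, J:{G} ∪→ {A,C,G}; cost 1
[col 0] BDJWY: children BY:{C,T}, DJW:{A,C,G} ∩→ {C}; cost 0
[col 0] BDJMWY: children BDJWY:{C}, M:{G} ∪→ {C,G}; cost 1
[col 0] BDEJMWY: children BDJMWY:{C,G}, E:{G} ∩→ {G}; cost 0
[col 1] BY: children B:{C}, Y:{G} ∪→ {C,G}; cost 1
[col 1] DW: children D:{T}, W:{A} ∪→ {A,T}; cost 1
[col 1] DJW: children DW:{A,T}, J:{G} ∪→ {A,G,T}; cost 1
[col 1] BDJWY: children BY:{C,G}, DJW:{A,G,T} ∩→ {G}; cost 0
[col 1] BDJMWY: children BDJWY:{G}, M:{A} ∪→ {A,G}; cost 1
[col 1] BDEJMWY: children BDJMWY:{A,G}, E:{G} ∩→ {G}; cost 0
[col 2] BY: children B:{C}, Y:{A} ∪→ {A,C}; cost 1
[col 2] DW: children D:{C}, W:{T} ∪→ {C,T}; cost 1
[col 2] DJW: children DW:{C,T}, J:{T} ∩→ {T}; cost 0
[col 2] BDJWY: children BY:{A,C}, DJW:{T} ∪→ {A,C,T}; cost 1
[col 2] BDJMWY: children BDJWY:{A,C,T}, M:{G} ∪→ {A,C,G,T}; cost 1
[col 2] BDEJMWY: children BDJMWY:{A,C,G,T}, E:{A} ∩→ {A}; cost 0
[col 3] BY: children B:{A}, Y:{G} ∪→ {A,G}; cost 1
[col 3] DW: children D:{T}, W:{C} ∪→ {C,T}; cost 1
[col 3] DJW: children DW:{C,T}, J:{T} ∩→ {T}; cost 0
[col 3] BDJWY: children BY:{A,G}, DJW:{T} ∪→ {A,G,T}; cost 1
[col 3] BDJMWY: children BDJWY:{A,G,T}, M:{A} ∩→ {A}; cost 0
[col 3] BDEJMWY: children BDJMWY:{A}, E:{T} ∪→ {A,T}; cost 1
per-site changes: [4, 4, 4, 4]; total = 16

16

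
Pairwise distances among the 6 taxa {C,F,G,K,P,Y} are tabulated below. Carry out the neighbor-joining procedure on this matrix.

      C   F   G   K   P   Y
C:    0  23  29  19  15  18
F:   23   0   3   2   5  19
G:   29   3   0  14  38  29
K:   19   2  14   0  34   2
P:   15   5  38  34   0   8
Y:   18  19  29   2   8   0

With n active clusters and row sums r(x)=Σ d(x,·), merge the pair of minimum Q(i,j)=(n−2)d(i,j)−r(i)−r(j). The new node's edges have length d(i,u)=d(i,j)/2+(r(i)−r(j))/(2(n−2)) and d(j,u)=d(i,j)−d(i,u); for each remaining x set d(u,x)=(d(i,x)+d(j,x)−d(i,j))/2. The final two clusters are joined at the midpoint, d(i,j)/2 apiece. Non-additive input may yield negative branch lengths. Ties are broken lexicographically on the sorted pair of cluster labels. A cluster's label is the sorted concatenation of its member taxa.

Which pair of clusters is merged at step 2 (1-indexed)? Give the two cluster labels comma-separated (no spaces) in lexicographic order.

1. join F+G (d=3, Q=-153) ⇒ FG; edges |F|=-49/8, |G|=73/8
  updated: d(C,FG)=49/2, d(FG,K)=13/2, d(FG,P)=20, d(FG,Y)=45/2
2. join FG+K (d=13/2, Q=-231/2) ⇒ FGK; edges |FG|=21/4, |K|=5/4
  updated: d(C,FGK)=37/2, d(FGK,P)=95/4, d(FGK,Y)=9
3. join C+P (d=15, Q=-273/4) ⇒ CP; edges |C|=139/16, |P|=101/16
  updated: d(CP,FGK)=109/8, d(CP,Y)=11/2
4. join CP+FGK (d=109/8, Q=-225/8) ⇒ CFGKP; edges |CP|=81/16, |FGK|=137/16
  updated: d(CFGKP,Y)=7/16
5. join CFGKP+Y (d=7/16) ⇒ CFGKPY; edges |CFGKP|=7/32, |Y|=7/32
final tree: (((C:139/16,P:101/16):81/16,((F:-49/8,G:73/8):21/4,K:5/4):137/16):7/32,Y:7/32)
total length: 617/16

FG,K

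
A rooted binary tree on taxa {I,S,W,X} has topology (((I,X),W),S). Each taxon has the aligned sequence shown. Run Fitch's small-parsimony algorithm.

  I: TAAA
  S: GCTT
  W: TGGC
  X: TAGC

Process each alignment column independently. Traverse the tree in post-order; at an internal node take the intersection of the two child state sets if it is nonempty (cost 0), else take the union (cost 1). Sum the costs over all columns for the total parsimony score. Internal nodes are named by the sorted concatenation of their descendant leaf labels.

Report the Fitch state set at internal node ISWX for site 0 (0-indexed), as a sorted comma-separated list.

IX@0: {T} ∩ {T} = {T} (intersection, +0)
IWX@0: {T} ∩ {T} = {T} (intersection, +0)
ISWX@0: {T} ∪ {G} = {G,T} (union, +1)
IX@1: {A} ∩ {A} = {A} (intersection, +0)
IWX@1: {A} ∪ {G} = {A,G} (union, +1)
ISWX@1: {A,G} ∪ {C} = {A,C,G} (union, +1)
IX@2: {A} ∪ {G} = {A,G} (union, +1)
IWX@2: {A,G} ∩ {G} = {G} (intersection, +0)
ISWX@2: {G} ∪ {T} = {G,T} (union, +1)
IX@3: {A} ∪ {C} = {A,C} (union, +1)
IWX@3: {A,C} ∩ {C} = {C} (intersection, +0)
ISWX@3: {C} ∪ {T} = {C,T} (union, +1)
per-site changes: [1, 2, 2, 2]; total = 7

G,T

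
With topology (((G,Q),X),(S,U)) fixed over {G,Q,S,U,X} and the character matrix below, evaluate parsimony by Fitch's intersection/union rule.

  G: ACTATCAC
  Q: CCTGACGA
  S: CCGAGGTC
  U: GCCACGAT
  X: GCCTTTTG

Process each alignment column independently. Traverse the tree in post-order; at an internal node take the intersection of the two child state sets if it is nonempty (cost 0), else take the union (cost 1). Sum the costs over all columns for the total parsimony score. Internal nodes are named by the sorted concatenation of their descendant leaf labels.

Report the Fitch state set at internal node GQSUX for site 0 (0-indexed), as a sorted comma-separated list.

GQ@0: {A} ∪ {C} = {A,C} (union, +1)
GQX@0: {A,C} ∪ {G} = {A,C,G} (union, +1)
SU@0: {C} ∪ {G} = {C,G} (union, +1)
GQSUX@0: {A,C,G} ∩ {C,G} = {C,G} (intersection, +0)
GQ@1: {C} ∩ {C} = {C} (intersection, +0)
GQX@1: {C} ∩ {C} = {C} (intersection, +0)
SU@1: {C} ∩ {C} = {C} (intersection, +0)
GQSUX@1: {C} ∩ {C} = {C} (intersection, +0)
GQ@2: {T} ∩ {T} = {T} (intersection, +0)
GQX@2: {T} ∪ {C} = {C,T} (union, +1)
SU@2: {G} ∪ {C} = {C,G} (union, +1)
GQSUX@2: {C,T} ∩ {C,G} = {C} (intersection, +0)
GQ@3: {A} ∪ {G} = {A,G} (union, +1)
GQX@3: {A,G} ∪ {T} = {A,G,T} (union, +1)
SU@3: {A} ∩ {A} = {A} (intersection, +0)
GQSUX@3: {A,G,T} ∩ {A} = {A} (intersection, +0)
GQ@4: {T} ∪ {A} = {A,T} (union, +1)
GQX@4: {A,T} ∩ {T} = {T} (intersection, +0)
SU@4: {G} ∪ {C} = {C,G} (union, +1)
GQSUX@4: {T} ∪ {C,G} = {C,G,T} (union, +1)
GQ@5: {C} ∩ {C} = {C} (intersection, +0)
GQX@5: {C} ∪ {T} = {C,T} (union, +1)
SU@5: {G} ∩ {G} = {G} (intersection, +0)
GQSUX@5: {C,T} ∪ {G} = {C,G,T} (union, +1)
GQ@6: {A} ∪ {G} = {A,G} (union, +1)
GQX@6: {A,G} ∪ {T} = {A,G,T} (union, +1)
SU@6: {T} ∪ {A} = {A,T} (union, +1)
GQSUX@6: {A,G,T} ∩ {A,T} = {A,T} (intersection, +0)
GQ@7: {C} ∪ {A} = {A,C} (union, +1)
GQX@7: {A,C} ∪ {G} = {A,C,G} (union, +1)
SU@7: {C} ∪ {T} = {C,T} (union, +1)
GQSUX@7: {A,C,G} ∩ {C,T} = {C} (intersection, +0)
per-site changes: [3, 0, 2, 2, 3, 2, 3, 3]; total = 18

C,G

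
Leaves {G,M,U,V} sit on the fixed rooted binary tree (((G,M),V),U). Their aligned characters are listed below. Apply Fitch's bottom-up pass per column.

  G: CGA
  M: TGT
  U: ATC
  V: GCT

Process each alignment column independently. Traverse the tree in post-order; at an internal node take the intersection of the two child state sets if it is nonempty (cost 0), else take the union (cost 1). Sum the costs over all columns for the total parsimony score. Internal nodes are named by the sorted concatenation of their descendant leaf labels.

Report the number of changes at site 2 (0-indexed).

[col 0] GM: children G:{C}, M:{T} ∪→ {C,T}; cost 1
[col 0] GMV: children GM:{C,T}, V:{G} ∪→ {C,G,T}; cost 1
[col 0] GMUV: children GMV:{C,G,T}, U:{A} ∪→ {A,C,G,T}; cost 1
[col 1] GM: children G:{G}, M:{G} ∩→ {G}; cost 0
[col 1] GMV: children GM:{G}, V:{C} ∪→ {C,G}; cost 1
[col 1] GMUV: children GMV:{C,G}, U:{T} ∪→ {C,G,T}; cost 1
[col 2] GM: children G:{A}, M:{T} ∪→ {A,T}; cost 1
[col 2] GMV: children GM:{A,T}, V:{T} ∩→ {T}; cost 0
[col 2] GMUV: children GMV:{T}, U:{C} ∪→ {C,T}; cost 1
per-site changes: [3, 2, 2]; total = 7

2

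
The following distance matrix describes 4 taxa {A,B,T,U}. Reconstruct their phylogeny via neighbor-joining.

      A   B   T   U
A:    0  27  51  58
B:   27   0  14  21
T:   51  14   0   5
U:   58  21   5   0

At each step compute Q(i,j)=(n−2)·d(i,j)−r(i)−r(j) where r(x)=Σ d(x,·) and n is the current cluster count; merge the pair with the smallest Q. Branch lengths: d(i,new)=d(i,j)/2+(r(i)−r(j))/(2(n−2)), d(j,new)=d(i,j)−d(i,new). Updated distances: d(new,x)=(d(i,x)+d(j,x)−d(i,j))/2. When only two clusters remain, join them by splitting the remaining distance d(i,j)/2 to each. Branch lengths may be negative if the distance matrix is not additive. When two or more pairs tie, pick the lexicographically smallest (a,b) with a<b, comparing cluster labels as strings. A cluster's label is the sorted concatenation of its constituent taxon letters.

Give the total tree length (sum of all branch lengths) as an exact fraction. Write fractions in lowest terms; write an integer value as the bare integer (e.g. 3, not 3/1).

52

iteration 1: select A,B (d=27, Q=-144); attach at lengths (32, -5); label the merged cluster AB
  updated: d(AB,T)=19, d(AB,U)=26
iteration 2: select AB,T (d=19, Q=-50); attach at lengths (20, -1); label the merged cluster ABT
  updated: d(ABT,U)=6
iteration 3: select ABT,U (d=6); attach at lengths (3, 3); label the merged cluster ABTU
final tree: (((A:32,B:-5):20,T:-1):3,U:3)
total length: 52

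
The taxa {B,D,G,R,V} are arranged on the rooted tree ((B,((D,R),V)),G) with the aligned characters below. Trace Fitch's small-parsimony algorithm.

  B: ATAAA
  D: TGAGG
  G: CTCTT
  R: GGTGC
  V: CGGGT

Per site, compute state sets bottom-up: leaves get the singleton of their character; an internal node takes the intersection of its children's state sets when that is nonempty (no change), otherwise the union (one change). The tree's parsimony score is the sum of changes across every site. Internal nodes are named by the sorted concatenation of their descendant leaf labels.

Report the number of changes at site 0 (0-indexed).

3

[col 0] DR: children D:{T}, R:{G} ∪→ {G,T}; cost 1
[col 0] DRV: children DR:{G,T}, V:{C} ∪→ {C,G,T}; cost 1
[col 0] BDRV: children B:{A}, DRV:{C,G,T} ∪→ {A,C,G,T}; cost 1
[col 0] BDGRV: children BDRV:{A,C,G,T}, G:{C} ∩→ {C}; cost 0
[col 1] DR: children D:{G}, R:{G} ∩→ {G}; cost 0
[col 1] DRV: children DR:{G}, V:{G} ∩→ {G}; cost 0
[col 1] BDRV: children B:{T}, DRV:{G} ∪→ {G,T}; cost 1
[col 1] BDGRV: children BDRV:{G,T}, G:{T} ∩→ {T}; cost 0
[col 2] DR: children D:{A}, R:{T} ∪→ {A,T}; cost 1
[col 2] DRV: children DR:{A,T}, V:{G} ∪→ {A,G,T}; cost 1
[col 2] BDRV: children B:{A}, DRV:{A,G,T} ∩→ {A}; cost 0
[col 2] BDGRV: children BDRV:{A}, G:{C} ∪→ {A,C}; cost 1
[col 3] DR: children D:{G}, R:{G} ∩→ {G}; cost 0
[col 3] DRV: children DR:{G}, V:{G} ∩→ {G}; cost 0
[col 3] BDRV: children B:{A}, DRV:{G} ∪→ {A,G}; cost 1
[col 3] BDGRV: children BDRV:{A,G}, G:{T} ∪→ {A,G,T}; cost 1
[col 4] DR: children D:{G}, R:{C} ∪→ {C,G}; cost 1
[col 4] DRV: children DR:{C,G}, V:{T} ∪→ {C,G,T}; cost 1
[col 4] BDRV: children B:{A}, DRV:{C,G,T} ∪→ {A,C,G,T}; cost 1
[col 4] BDGRV: children BDRV:{A,C,G,T}, G:{T} ∩→ {T}; cost 0
per-site changes: [3, 1, 3, 2, 3]; total = 12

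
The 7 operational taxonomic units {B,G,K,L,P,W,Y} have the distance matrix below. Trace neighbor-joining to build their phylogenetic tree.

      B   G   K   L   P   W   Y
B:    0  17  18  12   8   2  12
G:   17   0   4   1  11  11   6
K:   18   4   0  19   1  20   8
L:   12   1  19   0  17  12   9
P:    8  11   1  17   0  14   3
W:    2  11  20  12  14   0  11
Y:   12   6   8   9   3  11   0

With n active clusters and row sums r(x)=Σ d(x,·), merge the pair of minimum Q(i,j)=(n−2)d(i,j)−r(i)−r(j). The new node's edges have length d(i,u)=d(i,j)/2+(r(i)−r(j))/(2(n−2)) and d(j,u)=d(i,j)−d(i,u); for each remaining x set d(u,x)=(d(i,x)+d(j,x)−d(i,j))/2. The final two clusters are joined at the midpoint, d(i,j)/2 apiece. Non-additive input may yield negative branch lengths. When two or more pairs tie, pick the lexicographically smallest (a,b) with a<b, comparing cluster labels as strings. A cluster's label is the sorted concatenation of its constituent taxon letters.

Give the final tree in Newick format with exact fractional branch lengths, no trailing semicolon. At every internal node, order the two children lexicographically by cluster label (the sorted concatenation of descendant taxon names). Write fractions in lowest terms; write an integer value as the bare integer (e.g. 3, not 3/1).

1. join B+W (d=2, Q=-129) ⇒ BW; edges |B|=9/10, |W|=11/10
  updated: d(BW,G)=13, d(BW,K)=18, d(BW,L)=11, d(BW,P)=10, d(BW,Y)=21/2
2. join G+L (d=1, Q=-88) ⇒ GL; edges |G|=-9/4, |L|=13/4
  updated: d(BW,GL)=23/2, d(GL,K)=11, d(GL,P)=27/2, d(GL,Y)=7
3. join K+P (d=1, Q=-125/2) ⇒ KP; edges |K|=9/4, |P|=-5/4
  updated: d(BW,KP)=27/2, d(GL,KP)=47/4, d(KP,Y)=5
4. join BW+GL (d=23/2, Q=-171/4) ⇒ BGLW; edges |BW|=113/16, |GL|=71/16
  updated: d(BGLW,KP)=55/8, d(BGLW,Y)=3
5. join BGLW+KP (d=55/8, Q=-119/8) ⇒ BGKLPW; edges |BGLW|=39/16, |KP|=71/16
  updated: d(BGKLPW,Y)=9/16
6. join BGKLPW+Y (d=9/16) ⇒ BGKLPWY; edges |BGKLPW|=9/32, |Y|=9/32
final tree: ((((B:9/10,W:11/10):113/16,(G:-9/4,L:13/4):71/16):39/16,(K:9/4,P:-5/4):71/16):9/32,Y:9/32)
total length: 367/16

((((B:9/10,W:11/10):113/16,(G:-9/4,L:13/4):71/16):39/16,(K:9/4,P:-5/4):71/16):9/32,Y:9/32)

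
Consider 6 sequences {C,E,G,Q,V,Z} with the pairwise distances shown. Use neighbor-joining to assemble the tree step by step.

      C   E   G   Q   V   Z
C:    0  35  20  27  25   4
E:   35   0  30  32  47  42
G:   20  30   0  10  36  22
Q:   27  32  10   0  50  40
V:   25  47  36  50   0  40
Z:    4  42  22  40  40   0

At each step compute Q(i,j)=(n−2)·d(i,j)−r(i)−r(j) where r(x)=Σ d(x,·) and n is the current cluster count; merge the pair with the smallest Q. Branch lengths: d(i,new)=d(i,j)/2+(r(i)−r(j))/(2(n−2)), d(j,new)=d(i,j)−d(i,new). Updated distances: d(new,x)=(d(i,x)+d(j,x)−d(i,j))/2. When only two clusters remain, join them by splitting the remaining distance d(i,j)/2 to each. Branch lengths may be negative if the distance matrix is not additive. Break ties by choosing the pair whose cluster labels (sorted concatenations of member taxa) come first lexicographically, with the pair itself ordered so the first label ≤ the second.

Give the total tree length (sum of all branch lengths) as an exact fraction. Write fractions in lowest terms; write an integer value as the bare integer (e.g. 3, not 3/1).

1243/16

iteration 1: select C,Z (d=4, Q=-243); attach at lengths (-21/8, 53/8); label the merged cluster CZ
  updated: d(CZ,E)=73/2, d(CZ,G)=19, d(CZ,Q)=63/2, d(CZ,V)=61/2
iteration 2: select CZ,V (d=61/2, Q=-379/2); attach at lengths (91/12, 275/12); label the merged cluster CVZ
  updated: d(CVZ,E)=53/2, d(CVZ,G)=49/4, d(CVZ,Q)=51/2
iteration 3: select CVZ,E (d=53/2, Q=-399/4); attach at lengths (115/16, 309/16); label the merged cluster CEVZ
  updated: d(CEVZ,G)=63/8, d(CEVZ,Q)=31/2
iteration 4: select CEVZ,G (d=63/8, Q=-267/8); attach at lengths (107/16, 19/16); label the merged cluster CEGVZ
  updated: d(CEGVZ,Q)=141/16
iteration 5: select CEGVZ,Q (d=141/16); attach at lengths (141/32, 141/32); label the merged cluster CEGQVZ
final tree: (((((C:-21/8,Z:53/8):91/12,V:275/12):115/16,E:309/16):107/16,G:19/16):141/32,Q:141/32)
total length: 1243/16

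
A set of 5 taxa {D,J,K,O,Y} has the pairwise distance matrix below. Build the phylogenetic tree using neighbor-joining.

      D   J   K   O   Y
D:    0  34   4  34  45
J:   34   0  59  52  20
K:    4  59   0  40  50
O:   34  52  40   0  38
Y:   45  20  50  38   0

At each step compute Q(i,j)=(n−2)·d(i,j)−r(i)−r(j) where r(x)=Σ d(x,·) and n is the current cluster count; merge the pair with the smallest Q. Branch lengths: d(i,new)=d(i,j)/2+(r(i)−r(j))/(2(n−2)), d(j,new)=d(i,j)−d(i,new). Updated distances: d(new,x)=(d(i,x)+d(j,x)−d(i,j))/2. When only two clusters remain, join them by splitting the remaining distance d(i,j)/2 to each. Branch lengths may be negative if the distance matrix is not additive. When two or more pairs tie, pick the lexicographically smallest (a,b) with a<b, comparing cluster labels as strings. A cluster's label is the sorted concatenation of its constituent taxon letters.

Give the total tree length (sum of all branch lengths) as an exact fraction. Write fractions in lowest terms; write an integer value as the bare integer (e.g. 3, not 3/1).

153/2

step 1: merge (D,K) at d=4, Q=-258; branch lengths D→-4, K→8; new cluster DK
  updated: d(DK,J)=89/2, d(DK,O)=35, d(DK,Y)=91/2
step 2: merge (DK,O) at d=35, Q=-180; branch lengths DK→35/2, O→35/2; new cluster DKO
  updated: d(DKO,J)=123/4, d(DKO,Y)=97/4
step 3: merge (DKO,J) at d=123/4, Q=-75; branch lengths DKO→35/2, J→53/4; new cluster DJKO
  updated: d(DJKO,Y)=27/4
step 4: merge (DJKO,Y) at d=27/4; branch lengths DJKO→27/8, Y→27/8; new cluster DJKOY
final tree: ((((D:-4,K:8):35/2,O:35/2):35/2,J:53/4):27/8,Y:27/8)
total length: 153/2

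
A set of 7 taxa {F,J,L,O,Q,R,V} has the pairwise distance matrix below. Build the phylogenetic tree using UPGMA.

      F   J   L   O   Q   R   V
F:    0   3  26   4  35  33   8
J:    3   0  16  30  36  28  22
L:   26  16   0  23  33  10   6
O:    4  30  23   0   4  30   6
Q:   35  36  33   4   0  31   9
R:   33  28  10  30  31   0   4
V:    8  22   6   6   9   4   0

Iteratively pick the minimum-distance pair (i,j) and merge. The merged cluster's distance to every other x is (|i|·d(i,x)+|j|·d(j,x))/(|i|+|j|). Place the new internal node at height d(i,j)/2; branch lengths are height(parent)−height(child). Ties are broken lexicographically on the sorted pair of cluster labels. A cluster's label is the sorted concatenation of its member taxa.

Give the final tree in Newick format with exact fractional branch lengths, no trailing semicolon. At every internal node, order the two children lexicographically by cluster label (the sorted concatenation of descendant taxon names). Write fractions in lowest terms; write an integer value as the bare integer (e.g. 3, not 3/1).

iteration 1: select F,J (d=3); attach at lengths (3/2, 3/2); label the merged cluster FJ
  updated: d(FJ,L)=21, d(FJ,O)=17, d(FJ,Q)=71/2, d(FJ,R)=61/2, d(FJ,V)=15
iteration 2: select O,Q (d=4); attach at lengths (2, 2); label the merged cluster OQ
  updated: d(FJ,OQ)=105/4, d(L,OQ)=28, d(OQ,R)=61/2, d(OQ,V)=15/2
iteration 3: select R,V (d=4); attach at lengths (2, 2); label the merged cluster RV
  updated: d(FJ,RV)=91/4, d(L,RV)=8, d(OQ,RV)=19
iteration 4: select L,RV (d=8); attach at lengths (4, 2); label the merged cluster LRV
  updated: d(FJ,LRV)=133/6, d(LRV,OQ)=22
iteration 5: select LRV,OQ (d=22); attach at lengths (7, 9); label the merged cluster LOQRV
  updated: d(FJ,LOQRV)=119/5
iteration 6: select FJ,LOQRV (d=119/5); attach at lengths (52/5, 9/10); label the merged cluster FJLOQRV
final tree: ((F:3/2,J:3/2):52/5,((L:4,(R:2,V:2):2):7,(O:2,Q:2):9):9/10)
total length: 443/10

((F:3/2,J:3/2):52/5,((L:4,(R:2,V:2):2):7,(O:2,Q:2):9):9/10)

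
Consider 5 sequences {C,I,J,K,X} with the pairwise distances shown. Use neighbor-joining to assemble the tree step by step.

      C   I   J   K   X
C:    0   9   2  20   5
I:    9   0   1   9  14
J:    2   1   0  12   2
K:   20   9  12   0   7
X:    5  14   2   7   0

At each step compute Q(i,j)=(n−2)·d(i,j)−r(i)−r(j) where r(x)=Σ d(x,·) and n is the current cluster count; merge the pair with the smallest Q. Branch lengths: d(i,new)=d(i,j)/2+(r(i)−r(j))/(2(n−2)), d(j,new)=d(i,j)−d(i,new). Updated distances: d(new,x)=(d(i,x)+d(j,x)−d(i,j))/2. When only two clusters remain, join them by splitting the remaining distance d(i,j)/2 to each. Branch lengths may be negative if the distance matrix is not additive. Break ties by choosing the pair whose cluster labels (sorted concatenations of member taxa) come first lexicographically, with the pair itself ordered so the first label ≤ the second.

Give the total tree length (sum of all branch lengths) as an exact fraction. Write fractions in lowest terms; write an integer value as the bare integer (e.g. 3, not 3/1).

141/8

iteration 1: select K,X (d=7, Q=-55); attach at lengths (41/6, 1/6); label the merged cluster KX
  updated: d(C,KX)=9, d(I,KX)=8, d(J,KX)=7/2
iteration 2: select C,J (d=2, Q=-45/2); attach at lengths (35/8, -19/8); label the merged cluster CJ
  updated: d(CJ,I)=4, d(CJ,KX)=21/4
iteration 3: select CJ,I (d=4, Q=-69/4); attach at lengths (5/8, 27/8); label the merged cluster CIJ
  updated: d(CIJ,KX)=37/8
iteration 4: select CIJ,KX (d=37/8); attach at lengths (37/16, 37/16); label the merged cluster CIJKX
final tree: (((C:35/8,J:-19/8):5/8,I:27/8):37/16,(K:41/6,X:1/6):37/16)
total length: 141/8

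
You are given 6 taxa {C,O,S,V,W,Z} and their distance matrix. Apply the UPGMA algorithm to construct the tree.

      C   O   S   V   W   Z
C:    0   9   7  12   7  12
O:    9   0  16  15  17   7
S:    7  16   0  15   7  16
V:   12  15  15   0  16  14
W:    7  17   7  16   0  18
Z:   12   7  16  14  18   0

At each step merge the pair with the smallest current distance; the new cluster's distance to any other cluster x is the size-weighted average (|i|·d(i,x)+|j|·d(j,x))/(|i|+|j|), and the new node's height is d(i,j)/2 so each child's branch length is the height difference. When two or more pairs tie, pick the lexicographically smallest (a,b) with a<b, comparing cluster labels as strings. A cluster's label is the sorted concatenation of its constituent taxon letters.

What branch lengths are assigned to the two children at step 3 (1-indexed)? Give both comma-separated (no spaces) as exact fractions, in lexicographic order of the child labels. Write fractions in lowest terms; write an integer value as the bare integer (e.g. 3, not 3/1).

7/2,7/2

iteration 1: select C,S (d=7); attach at lengths (7/2, 7/2); label the merged cluster CS
  updated: d(CS,O)=25/2, d(CS,V)=27/2, d(CS,W)=7, d(CS,Z)=14
iteration 2: select CS,W (d=7); attach at lengths (0, 7/2); label the merged cluster CSW
  updated: d(CSW,O)=14, d(CSW,V)=43/3, d(CSW,Z)=46/3
iteration 3: select O,Z (d=7); attach at lengths (7/2, 7/2); label the merged cluster OZ
  updated: d(CSW,OZ)=44/3, d(OZ,V)=29/2
iteration 4: select CSW,V (d=43/3); attach at lengths (11/3, 43/6); label the merged cluster CSVW
  updated: d(CSVW,OZ)=117/8
iteration 5: select CSVW,OZ (d=117/8); attach at lengths (7/48, 61/16); label the merged cluster COSVWZ
final tree: ((((C:7/2,S:7/2):0,W:7/2):11/3,V:43/6):7/48,(O:7/2,Z:7/2):61/16)
total length: 775/24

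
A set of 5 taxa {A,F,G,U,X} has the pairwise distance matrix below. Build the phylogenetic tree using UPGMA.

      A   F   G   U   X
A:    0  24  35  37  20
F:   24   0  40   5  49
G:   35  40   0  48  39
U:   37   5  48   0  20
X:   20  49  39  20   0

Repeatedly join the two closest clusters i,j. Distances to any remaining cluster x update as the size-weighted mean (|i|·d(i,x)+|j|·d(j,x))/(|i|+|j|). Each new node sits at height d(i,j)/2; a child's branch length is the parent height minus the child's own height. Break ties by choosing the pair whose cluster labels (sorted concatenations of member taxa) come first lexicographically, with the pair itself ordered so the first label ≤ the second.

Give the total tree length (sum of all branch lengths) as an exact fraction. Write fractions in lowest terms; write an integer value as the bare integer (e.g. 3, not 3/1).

277/4

iteration 1: select F,U (d=5); attach at lengths (5/2, 5/2); label the merged cluster FU
  updated: d(A,FU)=61/2, d(FU,G)=44, d(FU,X)=69/2
iteration 2: select A,X (d=20); attach at lengths (10, 10); label the merged cluster AX
  updated: d(AX,FU)=65/2, d(AX,G)=37
iteration 3: select AX,FU (d=65/2); attach at lengths (25/4, 55/4); label the merged cluster AFUX
  updated: d(AFUX,G)=81/2
iteration 4: select AFUX,G (d=81/2); attach at lengths (4, 81/4); label the merged cluster AFGUX
final tree: (((A:10,X:10):25/4,(F:5/2,U:5/2):55/4):4,G:81/4)
total length: 277/4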